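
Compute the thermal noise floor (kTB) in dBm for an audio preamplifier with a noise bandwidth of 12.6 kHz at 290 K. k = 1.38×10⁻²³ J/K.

P_n = kTB = 1.38×10⁻²³ × 290 × 1.26×10⁴ = 5.04×10⁻¹⁷ W
In dBm: 10 log₁₀(5.04×10⁻¹⁷ / 10⁻³) = −133.0 dBm

−133.0 dBm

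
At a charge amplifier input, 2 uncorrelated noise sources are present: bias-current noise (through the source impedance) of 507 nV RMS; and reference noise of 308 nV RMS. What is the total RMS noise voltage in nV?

Uncorrelated sources add in power (mean-square): V_tot = √(ΣV_i²)
V_tot = √[(5.07×10⁻⁷)² + (3.08×10⁻⁷)²] = 5.93×10⁻⁷ V = 593 nV

593 nV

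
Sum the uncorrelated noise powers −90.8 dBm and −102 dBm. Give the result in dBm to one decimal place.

−90.5 dBm

Convert to linear, add, convert back:
P₁ = 8.32×10⁻¹³ W, P₂ = 6.31×10⁻¹⁴ W
P_tot = 8.95×10⁻¹³ W → 10 log₁₀(P_tot / 10⁻³) = −90.5 dBm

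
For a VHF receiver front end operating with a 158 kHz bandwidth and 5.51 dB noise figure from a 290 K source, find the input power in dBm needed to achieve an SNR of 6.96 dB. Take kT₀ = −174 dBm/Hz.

−109.5 dBm

Sensitivity = −174 + 10 log₁₀(B) + NF + SNR_min
= −174 + 51.99 + 5.51 + 6.96
= −109.54 dBm → −109.5 dBm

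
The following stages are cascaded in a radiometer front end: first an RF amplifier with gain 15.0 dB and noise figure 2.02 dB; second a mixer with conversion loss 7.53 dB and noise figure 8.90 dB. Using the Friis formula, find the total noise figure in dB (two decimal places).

2.57 dB

Convert to linear (a loss of L dB is a gain of −L dB): F_i = 10^(NF_i/10), G_i = 10^(G_i,dB/10)
  Stage 1: F_1 = 10^(2.02/10) = 1.592, G_1 = 10^(15.0/10) = 31.62
  Stage 2: F_2 = 10^(8.90/10) = 7.762, G_2 = 10^(−7.53/10) = 0.1766
Friis cascade:
  F = 1.592 + (7.762 − 1)/31.62 = 1.806
NF = 10 log₁₀(1.806) = 2.57 dB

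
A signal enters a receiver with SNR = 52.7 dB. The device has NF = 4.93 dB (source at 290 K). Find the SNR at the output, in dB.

By definition F = SNR_in/SNR_out, so in dB: SNR_out = SNR_in − NF
SNR_out = 52.7 − 4.93 = 47.77 dB

47.77 dB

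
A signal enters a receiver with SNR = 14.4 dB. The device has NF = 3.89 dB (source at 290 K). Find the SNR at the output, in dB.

By definition F = SNR_in/SNR_out, so in dB: SNR_out = SNR_in − NF
SNR_out = 14.4 − 3.89 = 10.51 dB

10.51 dB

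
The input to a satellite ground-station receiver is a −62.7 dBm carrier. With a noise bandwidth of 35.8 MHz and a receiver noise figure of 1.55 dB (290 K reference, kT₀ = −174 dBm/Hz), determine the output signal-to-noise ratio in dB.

Noise floor: N = −174 + 10 log₁₀(B) + NF
10 log₁₀(3.58×10⁷) = 75.54 dB
N = −174 + 75.54 + 1.55 = −96.91 dBm
SNR = P_sig − N = −62.7 − (−96.91) = 34.21 dB → 34.2 dB

34.2 dB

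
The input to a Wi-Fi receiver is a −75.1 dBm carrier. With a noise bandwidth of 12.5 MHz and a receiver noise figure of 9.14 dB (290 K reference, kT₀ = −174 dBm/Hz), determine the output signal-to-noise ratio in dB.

18.8 dB

Noise floor: N = −174 + 10 log₁₀(B) + NF
10 log₁₀(1.25×10⁷) = 70.97 dB
N = −174 + 70.97 + 9.14 = −93.89 dBm
SNR = P_sig − N = −75.1 − (−93.89) = 18.79 dB → 18.8 dB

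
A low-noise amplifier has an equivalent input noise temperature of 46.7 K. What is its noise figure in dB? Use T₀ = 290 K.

0.648 dB

F = 1 + T_e/T₀ = 1 + 46.7/290 = 1.16103
NF = 10 log₁₀(1.16103) = 0.648 dB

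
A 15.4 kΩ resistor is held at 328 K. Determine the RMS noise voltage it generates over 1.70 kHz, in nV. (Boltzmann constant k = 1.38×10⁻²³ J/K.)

688 nV

V_n = √(4kTRB)
4kTRB = 4 × 1.38×10⁻²³ × 328 × 1.54×10⁴ × 1.70×10³ = 4.74×10⁻¹³ V²
V_n = √(4.74×10⁻¹³) = 6.88×10⁻⁷ V = 688 nV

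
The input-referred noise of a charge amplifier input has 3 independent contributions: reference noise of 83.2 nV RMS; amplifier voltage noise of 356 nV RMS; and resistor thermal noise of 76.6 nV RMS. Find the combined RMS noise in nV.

374 nV

Uncorrelated sources add in power (mean-square): V_tot = √(ΣV_i²)
V_tot = √[(8.32×10⁻⁸)² + (3.56×10⁻⁷)² + (7.66×10⁻⁸)²] = 3.74×10⁻⁷ V = 374 nV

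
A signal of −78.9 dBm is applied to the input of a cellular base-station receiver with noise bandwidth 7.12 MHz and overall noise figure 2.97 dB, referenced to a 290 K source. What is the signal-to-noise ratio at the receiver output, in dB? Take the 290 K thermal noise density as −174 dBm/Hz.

Noise floor: N = −174 + 10 log₁₀(B) + NF
10 log₁₀(7.12×10⁶) = 68.52 dB
N = −174 + 68.52 + 2.97 = −102.51 dBm
SNR = P_sig − N = −78.9 − (−102.51) = 23.61 dB → 23.6 dB

23.6 dB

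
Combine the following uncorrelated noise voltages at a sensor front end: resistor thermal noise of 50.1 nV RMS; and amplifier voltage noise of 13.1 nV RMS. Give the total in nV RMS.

51.8 nV

Uncorrelated sources add in power (mean-square): V_tot = √(ΣV_i²)
V_tot = √[(5.01×10⁻⁸)² + (1.31×10⁻⁸)²] = 5.18×10⁻⁸ V = 51.8 nV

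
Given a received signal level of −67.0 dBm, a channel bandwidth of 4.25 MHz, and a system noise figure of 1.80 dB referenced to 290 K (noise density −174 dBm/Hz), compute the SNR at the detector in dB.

38.9 dB

Noise floor: N = −174 + 10 log₁₀(B) + NF
10 log₁₀(4.25×10⁶) = 66.28 dB
N = −174 + 66.28 + 1.80 = −105.92 dBm
SNR = P_sig − N = −67.0 − (−105.92) = 38.92 dB → 38.9 dB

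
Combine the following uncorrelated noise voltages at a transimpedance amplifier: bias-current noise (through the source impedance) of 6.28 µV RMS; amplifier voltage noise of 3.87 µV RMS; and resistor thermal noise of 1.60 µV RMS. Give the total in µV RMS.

7.55 µV

Uncorrelated sources add in power (mean-square): V_tot = √(ΣV_i²)
V_tot = √[(6.28×10⁻⁶)² + (3.87×10⁻⁶)² + (1.60×10⁻⁶)²] = 7.55×10⁻⁶ V = 7.55 µV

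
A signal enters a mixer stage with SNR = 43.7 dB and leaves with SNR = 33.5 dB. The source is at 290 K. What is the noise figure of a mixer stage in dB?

10.2 dB

NF (dB) = SNR_in(dB) − SNR_out(dB) when the source is at T₀
NF = 43.7 − 33.5 = 10.2 dB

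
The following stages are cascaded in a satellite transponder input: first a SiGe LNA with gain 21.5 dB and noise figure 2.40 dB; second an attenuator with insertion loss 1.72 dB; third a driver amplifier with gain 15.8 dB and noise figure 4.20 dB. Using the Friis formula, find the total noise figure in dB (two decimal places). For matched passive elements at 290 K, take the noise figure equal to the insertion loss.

2.45 dB

Convert to linear (a loss of L dB is a gain of −L dB): F_i = 10^(NF_i/10), G_i = 10^(G_i,dB/10)
  Stage 1: F_1 = 10^(2.40/10) = 1.738, G_1 = 10^(21.5/10) = 141.3
  Stage 2: F_2 = 10^(1.72/10) = 1.486, G_2 = 10^(−1.72/10) = 0.6730
  Stage 3: F_3 = 10^(4.20/10) = 2.630, G_3 = 10^(15.8/10) = 38.02
Friis cascade:
  F = 1.738 + (1.486 − 1)/141.3 + (2.630 − 1)/95.06 = 1.758
NF = 10 log₁₀(1.758) = 2.45 dB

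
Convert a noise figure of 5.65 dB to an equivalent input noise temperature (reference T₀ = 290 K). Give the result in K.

F = 10^(5.65/10) = 3.67282
T_e = (F − 1)·T₀ = (3.67282 − 1) × 290 = 775 K

775 K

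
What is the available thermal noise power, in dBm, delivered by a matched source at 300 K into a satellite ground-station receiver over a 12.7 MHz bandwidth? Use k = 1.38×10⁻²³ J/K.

−102.8 dBm

P_n = kTB = 1.38×10⁻²³ × 300 × 1.27×10⁷ = 5.26×10⁻¹⁴ W
In dBm: 10 log₁₀(5.26×10⁻¹⁴ / 10⁻³) = −102.8 dBm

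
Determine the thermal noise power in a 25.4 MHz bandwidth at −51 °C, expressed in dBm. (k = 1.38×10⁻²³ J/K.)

T = −51 °C + 273.15 = 222.15 K
P_n = kTB = 1.38×10⁻²³ × 222.15 × 2.54×10⁷ = 7.79×10⁻¹⁴ W
In dBm: 10 log₁₀(7.79×10⁻¹⁴ / 10⁻³) = −101.1 dBm

−101.1 dBm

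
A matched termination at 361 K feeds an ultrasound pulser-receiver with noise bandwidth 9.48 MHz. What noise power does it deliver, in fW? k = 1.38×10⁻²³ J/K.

P_n = kTB = 1.38×10⁻²³ × 361 × 9.48×10⁶ = 4.72×10⁻¹⁴ W = 47.2 fW

47.2 fW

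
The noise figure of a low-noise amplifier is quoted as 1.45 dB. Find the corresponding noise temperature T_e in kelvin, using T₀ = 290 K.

115 K

F = 10^(1.45/10) = 1.39637
T_e = (F − 1)·T₀ = (1.39637 − 1) × 290 = 115 K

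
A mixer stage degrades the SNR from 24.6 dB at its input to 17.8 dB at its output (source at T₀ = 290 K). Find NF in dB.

NF (dB) = SNR_in(dB) − SNR_out(dB) when the source is at T₀
NF = 24.6 − 17.8 = 6.8 dB

6.8 dB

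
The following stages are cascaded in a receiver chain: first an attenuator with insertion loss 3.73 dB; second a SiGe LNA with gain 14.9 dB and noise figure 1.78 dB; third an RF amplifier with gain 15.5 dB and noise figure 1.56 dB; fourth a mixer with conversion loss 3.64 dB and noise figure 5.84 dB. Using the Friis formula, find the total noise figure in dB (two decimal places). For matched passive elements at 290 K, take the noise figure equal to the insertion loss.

Convert to linear (a loss of L dB is a gain of −L dB): F_i = 10^(NF_i/10), G_i = 10^(G_i,dB/10)
  Stage 1: F_1 = 10^(3.73/10) = 2.360, G_1 = 10^(−3.73/10) = 0.4236
  Stage 2: F_2 = 10^(1.78/10) = 1.507, G_2 = 10^(14.9/10) = 30.90
  Stage 3: F_3 = 10^(1.56/10) = 1.432, G_3 = 10^(15.5/10) = 35.48
  Stage 4: F_4 = 10^(5.84/10) = 3.837, G_4 = 10^(−3.64/10) = 0.4325
Friis cascade:
  F = 2.360 + (1.507 − 1)/0.4236 + (1.432 − 1)/13.09 + (3.837 − 1)/464.5 = 3.595
NF = 10 log₁₀(3.595) = 5.56 dB

5.56 dB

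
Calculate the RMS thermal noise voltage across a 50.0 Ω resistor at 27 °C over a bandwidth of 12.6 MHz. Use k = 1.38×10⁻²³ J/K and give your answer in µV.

3.23 µV

T = 27 °C + 273.15 = 300.15 K
V_n = √(4kTRB)
4kTRB = 4 × 1.38×10⁻²³ × 300.15 × 5.00×10¹ × 1.26×10⁷ = 1.04×10⁻¹¹ V²
V_n = √(1.04×10⁻¹¹) = 3.23×10⁻⁶ V = 3.23 µV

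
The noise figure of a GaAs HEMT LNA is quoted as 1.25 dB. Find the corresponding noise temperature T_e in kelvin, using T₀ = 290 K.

96.7 K

F = 10^(1.25/10) = 1.33352
T_e = (F − 1)·T₀ = (1.33352 − 1) × 290 = 96.7 K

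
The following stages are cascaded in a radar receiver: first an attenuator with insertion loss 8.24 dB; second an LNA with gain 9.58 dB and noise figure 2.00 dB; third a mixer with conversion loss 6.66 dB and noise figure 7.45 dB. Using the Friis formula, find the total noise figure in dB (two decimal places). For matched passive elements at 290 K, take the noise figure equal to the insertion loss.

Convert to linear (a loss of L dB is a gain of −L dB): F_i = 10^(NF_i/10), G_i = 10^(G_i,dB/10)
  Stage 1: F_1 = 10^(8.24/10) = 6.668, G_1 = 10^(−8.24/10) = 0.1500
  Stage 2: F_2 = 10^(2.00/10) = 1.585, G_2 = 10^(9.58/10) = 9.078
  Stage 3: F_3 = 10^(7.45/10) = 5.559, G_3 = 10^(−6.66/10) = 0.2158
Friis cascade:
  F = 6.668 + (1.585 − 1)/0.1500 + (5.559 − 1)/1.361 = 13.92
NF = 10 log₁₀(13.92) = 11.44 dB

11.44 dB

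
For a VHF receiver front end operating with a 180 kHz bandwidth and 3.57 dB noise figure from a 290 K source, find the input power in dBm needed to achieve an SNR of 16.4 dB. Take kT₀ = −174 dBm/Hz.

−101.5 dBm

Sensitivity = −174 + 10 log₁₀(B) + NF + SNR_min
= −174 + 52.55 + 3.57 + 16.4
= −101.48 dBm → −101.5 dBm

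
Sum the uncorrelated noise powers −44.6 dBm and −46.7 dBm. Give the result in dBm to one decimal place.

Convert to linear, add, convert back:
P₁ = 3.47×10⁻⁸ W, P₂ = 2.14×10⁻⁸ W
P_tot = 5.61×10⁻⁸ W → 10 log₁₀(P_tot / 10⁻³) = −42.5 dBm

−42.5 dBm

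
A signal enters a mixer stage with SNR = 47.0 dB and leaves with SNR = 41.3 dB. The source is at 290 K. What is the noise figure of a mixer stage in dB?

NF (dB) = SNR_in(dB) − SNR_out(dB) when the source is at T₀
NF = 47.0 − 41.3 = 5.7 dB

5.7 dB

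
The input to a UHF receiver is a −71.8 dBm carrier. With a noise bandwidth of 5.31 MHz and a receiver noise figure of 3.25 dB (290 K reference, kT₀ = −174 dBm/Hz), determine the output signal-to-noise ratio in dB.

Noise floor: N = −174 + 10 log₁₀(B) + NF
10 log₁₀(5.31×10⁶) = 67.25 dB
N = −174 + 67.25 + 3.25 = −103.50 dBm
SNR = P_sig − N = −71.8 − (−103.50) = 31.70 dB → 31.7 dB

31.7 dB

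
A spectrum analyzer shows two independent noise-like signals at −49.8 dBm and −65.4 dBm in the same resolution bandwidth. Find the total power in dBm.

−49.7 dBm

Convert to linear, add, convert back:
P₁ = 1.05×10⁻⁸ W, P₂ = 2.88×10⁻¹⁰ W
P_tot = 1.08×10⁻⁸ W → 10 log₁₀(P_tot / 10⁻³) = −49.7 dBm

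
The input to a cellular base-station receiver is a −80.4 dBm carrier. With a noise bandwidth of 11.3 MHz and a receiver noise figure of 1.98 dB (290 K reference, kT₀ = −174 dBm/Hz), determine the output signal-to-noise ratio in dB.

Noise floor: N = −174 + 10 log₁₀(B) + NF
10 log₁₀(1.13×10⁷) = 70.53 dB
N = −174 + 70.53 + 1.98 = −101.49 dBm
SNR = P_sig − N = −80.4 − (−101.49) = 21.09 dB → 21.1 dB

21.1 dB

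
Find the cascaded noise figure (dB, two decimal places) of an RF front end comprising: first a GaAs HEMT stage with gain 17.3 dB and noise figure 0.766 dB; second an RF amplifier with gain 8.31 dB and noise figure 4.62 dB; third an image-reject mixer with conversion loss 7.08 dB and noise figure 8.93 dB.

0.96 dB

Convert to linear (a loss of L dB is a gain of −L dB): F_i = 10^(NF_i/10), G_i = 10^(G_i,dB/10)
  Stage 1: F_1 = 10^(0.766/10) = 1.193, G_1 = 10^(17.3/10) = 53.70
  Stage 2: F_2 = 10^(4.62/10) = 2.897, G_2 = 10^(8.31/10) = 6.776
  Stage 3: F_3 = 10^(8.93/10) = 7.816, G_3 = 10^(−7.08/10) = 0.1959
Friis cascade:
  F = 1.193 + (2.897 − 1)/53.70 + (7.816 − 1)/363.9 = 1.247
NF = 10 log₁₀(1.247) = 0.96 dB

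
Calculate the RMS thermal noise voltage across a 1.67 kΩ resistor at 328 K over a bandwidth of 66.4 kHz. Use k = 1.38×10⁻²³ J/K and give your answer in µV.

1.42 µV

V_n = √(4kTRB)
4kTRB = 4 × 1.38×10⁻²³ × 328 × 1.67×10³ × 6.64×10⁴ = 2.01×10⁻¹² V²
V_n = √(2.01×10⁻¹²) = 1.42×10⁻⁶ V = 1.42 µV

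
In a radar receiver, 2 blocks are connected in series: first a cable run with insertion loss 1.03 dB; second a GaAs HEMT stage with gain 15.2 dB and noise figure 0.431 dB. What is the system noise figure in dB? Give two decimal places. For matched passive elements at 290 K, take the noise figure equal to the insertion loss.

1.46 dB

Convert to linear (a loss of L dB is a gain of −L dB): F_i = 10^(NF_i/10), G_i = 10^(G_i,dB/10)
  Stage 1: F_1 = 10^(1.03/10) = 1.268, G_1 = 10^(−1.03/10) = 0.7889
  Stage 2: F_2 = 10^(0.431/10) = 1.104, G_2 = 10^(15.2/10) = 33.11
Friis cascade:
  F = 1.268 + (1.104 − 1)/0.7889 = 1.400
NF = 10 log₁₀(1.400) = 1.46 dB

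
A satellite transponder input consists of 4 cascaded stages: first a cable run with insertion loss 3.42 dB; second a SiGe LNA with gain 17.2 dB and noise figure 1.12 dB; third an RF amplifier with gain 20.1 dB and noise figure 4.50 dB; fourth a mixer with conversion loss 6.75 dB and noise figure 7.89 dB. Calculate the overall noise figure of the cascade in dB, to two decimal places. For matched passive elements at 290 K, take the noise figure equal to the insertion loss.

Convert to linear (a loss of L dB is a gain of −L dB): F_i = 10^(NF_i/10), G_i = 10^(G_i,dB/10)
  Stage 1: F_1 = 10^(3.42/10) = 2.198, G_1 = 10^(−3.42/10) = 0.4550
  Stage 2: F_2 = 10^(1.12/10) = 1.294, G_2 = 10^(17.2/10) = 52.48
  Stage 3: F_3 = 10^(4.50/10) = 2.818, G_3 = 10^(20.1/10) = 102.3
  Stage 4: F_4 = 10^(7.89/10) = 6.152, G_4 = 10^(−6.75/10) = 0.2113
Friis cascade:
  F = 2.198 + (1.294 − 1)/0.4550 + (2.818 − 1)/23.88 + (6.152 − 1)/2443 = 2.923
NF = 10 log₁₀(2.923) = 4.66 dB

4.66 dB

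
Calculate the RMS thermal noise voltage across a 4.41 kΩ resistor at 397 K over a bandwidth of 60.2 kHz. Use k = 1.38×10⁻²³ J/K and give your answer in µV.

2.41 µV

V_n = √(4kTRB)
4kTRB = 4 × 1.38×10⁻²³ × 397 × 4.41×10³ × 6.02×10⁴ = 5.82×10⁻¹² V²
V_n = √(5.82×10⁻¹²) = 2.41×10⁻⁶ V = 2.41 µV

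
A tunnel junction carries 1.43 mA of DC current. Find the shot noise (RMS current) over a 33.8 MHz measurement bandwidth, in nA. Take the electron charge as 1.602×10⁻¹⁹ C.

I_n = √(2qI·B)
2qI·B = 2 × 1.602×10⁻¹⁹ × 1.43×10⁻³ × 3.38×10⁷ = 1.55×10⁻¹⁴ A²
I_n = √(1.55×10⁻¹⁴) = 1.24×10⁻⁷ A = 124 nA

124 nA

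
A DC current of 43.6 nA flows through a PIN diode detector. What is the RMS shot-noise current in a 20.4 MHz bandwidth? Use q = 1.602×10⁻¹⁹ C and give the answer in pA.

534 pA

I_n = √(2qI·B)
2qI·B = 2 × 1.602×10⁻¹⁹ × 4.36×10⁻⁸ × 2.04×10⁷ = 2.85×10⁻¹⁹ A²
I_n = √(2.85×10⁻¹⁹) = 5.34×10⁻¹⁰ A = 534 pA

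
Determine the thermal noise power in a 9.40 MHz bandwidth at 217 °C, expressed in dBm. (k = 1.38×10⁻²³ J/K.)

T = 217 °C + 273.15 = 490.15 K
P_n = kTB = 1.38×10⁻²³ × 490.15 × 9.40×10⁶ = 6.36×10⁻¹⁴ W
In dBm: 10 log₁₀(6.36×10⁻¹⁴ / 10⁻³) = −102.0 dBm

−102.0 dBm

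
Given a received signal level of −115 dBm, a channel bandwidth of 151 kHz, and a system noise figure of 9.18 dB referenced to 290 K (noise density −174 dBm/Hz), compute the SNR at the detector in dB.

−2.0 dB

Noise floor: N = −174 + 10 log₁₀(B) + NF
10 log₁₀(1.51×10⁵) = 51.79 dB
N = −174 + 51.79 + 9.18 = −113.03 dBm
SNR = P_sig − N = −115 − (−113.03) = −1.97 dB → −2.0 dB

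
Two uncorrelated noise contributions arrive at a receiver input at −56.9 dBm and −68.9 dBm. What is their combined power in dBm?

−56.6 dBm

Convert to linear, add, convert back:
P₁ = 2.04×10⁻⁹ W, P₂ = 1.29×10⁻¹⁰ W
P_tot = 2.17×10⁻⁹ W → 10 log₁₀(P_tot / 10⁻³) = −56.6 dBm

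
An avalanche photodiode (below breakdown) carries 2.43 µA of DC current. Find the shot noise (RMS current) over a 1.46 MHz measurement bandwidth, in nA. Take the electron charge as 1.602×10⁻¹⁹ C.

1.07 nA

I_n = √(2qI·B)
2qI·B = 2 × 1.602×10⁻¹⁹ × 2.43×10⁻⁶ × 1.46×10⁶ = 1.14×10⁻¹⁸ A²
I_n = √(1.14×10⁻¹⁸) = 1.07×10⁻⁹ A = 1.07 nA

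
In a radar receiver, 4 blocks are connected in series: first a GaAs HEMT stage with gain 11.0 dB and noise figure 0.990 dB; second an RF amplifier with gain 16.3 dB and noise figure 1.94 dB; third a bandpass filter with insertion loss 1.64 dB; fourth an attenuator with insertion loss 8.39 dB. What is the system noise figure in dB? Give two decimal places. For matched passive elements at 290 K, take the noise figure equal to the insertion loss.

1.20 dB

Convert to linear (a loss of L dB is a gain of −L dB): F_i = 10^(NF_i/10), G_i = 10^(G_i,dB/10)
  Stage 1: F_1 = 10^(0.990/10) = 1.256, G_1 = 10^(11.0/10) = 12.59
  Stage 2: F_2 = 10^(1.94/10) = 1.563, G_2 = 10^(16.3/10) = 42.66
  Stage 3: F_3 = 10^(1.64/10) = 1.459, G_3 = 10^(−1.64/10) = 0.6855
  Stage 4: F_4 = 10^(8.39/10) = 6.902, G_4 = 10^(−8.39/10) = 0.1449
Friis cascade:
  F = 1.256 + (1.563 − 1)/12.59 + (1.459 − 1)/537.0 + (6.902 − 1)/368.1 = 1.318
NF = 10 log₁₀(1.318) = 1.20 dB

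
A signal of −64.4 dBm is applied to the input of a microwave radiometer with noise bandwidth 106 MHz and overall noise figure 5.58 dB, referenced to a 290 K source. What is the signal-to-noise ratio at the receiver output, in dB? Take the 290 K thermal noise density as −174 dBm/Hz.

Noise floor: N = −174 + 10 log₁₀(B) + NF
10 log₁₀(1.06×10⁸) = 80.25 dB
N = −174 + 80.25 + 5.58 = −88.17 dBm
SNR = P_sig − N = −64.4 − (−88.17) = 23.77 dB → 23.8 dB

23.8 dB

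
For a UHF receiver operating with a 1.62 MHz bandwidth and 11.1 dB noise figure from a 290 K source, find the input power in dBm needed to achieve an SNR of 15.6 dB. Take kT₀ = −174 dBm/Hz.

−85.2 dBm

Sensitivity = −174 + 10 log₁₀(B) + NF + SNR_min
= −174 + 62.1 + 11.1 + 15.6
= −85.2 dBm → −85.2 dBm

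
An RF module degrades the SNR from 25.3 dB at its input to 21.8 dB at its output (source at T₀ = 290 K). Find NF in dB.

NF (dB) = SNR_in(dB) − SNR_out(dB) when the source is at T₀
NF = 25.3 − 21.8 = 3.5 dB

3.5 dB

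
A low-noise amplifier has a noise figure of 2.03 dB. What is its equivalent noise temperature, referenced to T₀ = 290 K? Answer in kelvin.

173 K

F = 10^(2.03/10) = 1.59588
T_e = (F − 1)·T₀ = (1.59588 − 1) × 290 = 173 K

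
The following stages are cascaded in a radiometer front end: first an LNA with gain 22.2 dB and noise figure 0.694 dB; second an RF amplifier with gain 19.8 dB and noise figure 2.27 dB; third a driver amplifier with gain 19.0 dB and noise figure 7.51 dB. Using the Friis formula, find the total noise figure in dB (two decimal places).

0.71 dB

Convert to linear (a loss of L dB is a gain of −L dB): F_i = 10^(NF_i/10), G_i = 10^(G_i,dB/10)
  Stage 1: F_1 = 10^(0.694/10) = 1.173, G_1 = 10^(22.2/10) = 166.0
  Stage 2: F_2 = 10^(2.27/10) = 1.687, G_2 = 10^(19.8/10) = 95.50
  Stage 3: F_3 = 10^(7.51/10) = 5.636, G_3 = 10^(19.0/10) = 79.43
Friis cascade:
  F = 1.173 + (1.687 − 1)/166.0 + (5.636 − 1)/1.585×10⁴ = 1.178
NF = 10 log₁₀(1.178) = 0.71 dB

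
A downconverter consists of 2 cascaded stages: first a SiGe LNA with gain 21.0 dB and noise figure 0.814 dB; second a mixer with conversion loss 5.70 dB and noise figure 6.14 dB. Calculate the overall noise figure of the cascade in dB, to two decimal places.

0.90 dB

Convert to linear (a loss of L dB is a gain of −L dB): F_i = 10^(NF_i/10), G_i = 10^(G_i,dB/10)
  Stage 1: F_1 = 10^(0.814/10) = 1.206, G_1 = 10^(21.0/10) = 125.9
  Stage 2: F_2 = 10^(6.14/10) = 4.111, G_2 = 10^(−5.70/10) = 0.2692
Friis cascade:
  F = 1.206 + (4.111 − 1)/125.9 = 1.231
NF = 10 log₁₀(1.231) = 0.90 dB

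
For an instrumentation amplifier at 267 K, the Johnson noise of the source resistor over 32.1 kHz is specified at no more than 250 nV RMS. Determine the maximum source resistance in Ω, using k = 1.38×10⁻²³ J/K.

Johnson–Nyquist: V_n = √(4kTRB) ⇒ R = V_n² / (4kTB)
4kTB = 4 × 1.38×10⁻²³ × 267 × 3.21×10⁴ = 4.73×10⁻¹⁶
R = (2.50×10⁻⁷)² / 4.73×10⁻¹⁶ = 1.32×10² Ω = 132 Ω

132 Ω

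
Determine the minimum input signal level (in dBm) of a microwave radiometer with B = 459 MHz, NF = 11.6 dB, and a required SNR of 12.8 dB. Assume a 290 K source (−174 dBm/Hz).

−63.0 dBm

Sensitivity = −174 + 10 log₁₀(B) + NF + SNR_min
= −174 + 86.62 + 11.6 + 12.8
= −62.98 dBm → −63.0 dBm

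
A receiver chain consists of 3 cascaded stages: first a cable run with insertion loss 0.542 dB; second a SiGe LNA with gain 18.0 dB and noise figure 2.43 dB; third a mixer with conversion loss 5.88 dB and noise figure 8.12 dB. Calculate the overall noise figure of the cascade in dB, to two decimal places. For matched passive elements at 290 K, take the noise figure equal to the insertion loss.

Convert to linear (a loss of L dB is a gain of −L dB): F_i = 10^(NF_i/10), G_i = 10^(G_i,dB/10)
  Stage 1: F_1 = 10^(0.542/10) = 1.133, G_1 = 10^(−0.542/10) = 0.8827
  Stage 2: F_2 = 10^(2.43/10) = 1.750, G_2 = 10^(18.0/10) = 63.10
  Stage 3: F_3 = 10^(8.12/10) = 6.486, G_3 = 10^(−5.88/10) = 0.2582
Friis cascade:
  F = 1.133 + (1.750 − 1)/0.8827 + (6.486 − 1)/55.69 = 2.081
NF = 10 log₁₀(2.081) = 3.18 dB

3.18 dB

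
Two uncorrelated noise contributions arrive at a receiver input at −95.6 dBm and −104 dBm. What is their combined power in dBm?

−95.0 dBm

Convert to linear, add, convert back:
P₁ = 2.75×10⁻¹³ W, P₂ = 3.98×10⁻¹⁴ W
P_tot = 3.15×10⁻¹³ W → 10 log₁₀(P_tot / 10⁻³) = −95.0 dBm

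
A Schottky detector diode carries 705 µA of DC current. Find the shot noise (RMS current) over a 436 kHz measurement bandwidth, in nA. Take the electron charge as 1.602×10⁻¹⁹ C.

9.92 nA

I_n = √(2qI·B)
2qI·B = 2 × 1.602×10⁻¹⁹ × 7.05×10⁻⁴ × 4.36×10⁵ = 9.85×10⁻¹⁷ A²
I_n = √(9.85×10⁻¹⁷) = 9.92×10⁻⁹ A = 9.92 nA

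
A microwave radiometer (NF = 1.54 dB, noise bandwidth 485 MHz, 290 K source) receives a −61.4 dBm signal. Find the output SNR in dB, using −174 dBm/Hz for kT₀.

Noise floor: N = −174 + 10 log₁₀(B) + NF
10 log₁₀(4.85×10⁸) = 86.86 dB
N = −174 + 86.86 + 1.54 = −85.60 dBm
SNR = P_sig − N = −61.4 − (−85.60) = 24.20 dB → 24.2 dB

24.2 dB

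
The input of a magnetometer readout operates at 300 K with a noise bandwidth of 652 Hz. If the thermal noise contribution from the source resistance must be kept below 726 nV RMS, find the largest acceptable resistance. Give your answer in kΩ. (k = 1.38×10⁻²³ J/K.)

Johnson–Nyquist: V_n = √(4kTRB) ⇒ R = V_n² / (4kTB)
4kTB = 4 × 1.38×10⁻²³ × 300 × 6.52×10² = 1.08×10⁻¹⁷
R = (7.26×10⁻⁷)² / 1.08×10⁻¹⁷ = 4.88×10⁴ Ω = 48.8 kΩ

48.8 kΩ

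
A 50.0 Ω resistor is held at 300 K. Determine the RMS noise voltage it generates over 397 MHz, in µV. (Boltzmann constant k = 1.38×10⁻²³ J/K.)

V_n = √(4kTRB)
4kTRB = 4 × 1.38×10⁻²³ × 300 × 5.00×10¹ × 3.97×10⁸ = 3.29×10⁻¹⁰ V²
V_n = √(3.29×10⁻¹⁰) = 1.81×10⁻⁵ V = 18.1 µV

18.1 µV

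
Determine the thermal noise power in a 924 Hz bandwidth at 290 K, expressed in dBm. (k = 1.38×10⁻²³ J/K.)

−144.3 dBm

P_n = kTB = 1.38×10⁻²³ × 290 × 9.24×10² = 3.70×10⁻¹⁸ W
In dBm: 10 log₁₀(3.70×10⁻¹⁸ / 10⁻³) = −144.3 dBm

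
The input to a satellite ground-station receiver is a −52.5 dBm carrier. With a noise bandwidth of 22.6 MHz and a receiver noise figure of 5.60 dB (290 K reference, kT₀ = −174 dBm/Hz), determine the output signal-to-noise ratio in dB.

Noise floor: N = −174 + 10 log₁₀(B) + NF
10 log₁₀(2.26×10⁷) = 73.54 dB
N = −174 + 73.54 + 5.60 = −94.86 dBm
SNR = P_sig − N = −52.5 − (−94.86) = 42.36 dB → 42.4 dB

42.4 dB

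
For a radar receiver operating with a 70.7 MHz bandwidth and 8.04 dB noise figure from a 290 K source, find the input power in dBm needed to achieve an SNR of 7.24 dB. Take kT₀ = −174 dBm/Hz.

−80.2 dBm

Sensitivity = −174 + 10 log₁₀(B) + NF + SNR_min
= −174 + 78.49 + 8.04 + 7.24
= −80.23 dBm → −80.2 dBm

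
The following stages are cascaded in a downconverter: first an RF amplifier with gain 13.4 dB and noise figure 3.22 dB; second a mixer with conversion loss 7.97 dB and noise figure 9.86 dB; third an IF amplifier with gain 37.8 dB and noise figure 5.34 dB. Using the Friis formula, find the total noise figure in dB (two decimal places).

5.04 dB

Convert to linear (a loss of L dB is a gain of −L dB): F_i = 10^(NF_i/10), G_i = 10^(G_i,dB/10)
  Stage 1: F_1 = 10^(3.22/10) = 2.099, G_1 = 10^(13.4/10) = 21.88
  Stage 2: F_2 = 10^(9.86/10) = 9.683, G_2 = 10^(−7.97/10) = 0.1596
  Stage 3: F_3 = 10^(5.34/10) = 3.420, G_3 = 10^(37.8/10) = 6026
Friis cascade:
  F = 2.099 + (9.683 − 1)/21.88 + (3.420 − 1)/3.491 = 3.189
NF = 10 log₁₀(3.189) = 5.04 dB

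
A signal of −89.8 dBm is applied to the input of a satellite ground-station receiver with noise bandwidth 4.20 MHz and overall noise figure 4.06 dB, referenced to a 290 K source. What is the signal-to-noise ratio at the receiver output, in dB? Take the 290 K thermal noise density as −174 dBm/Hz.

Noise floor: N = −174 + 10 log₁₀(B) + NF
10 log₁₀(4.20×10⁶) = 66.23 dB
N = −174 + 66.23 + 4.06 = −103.71 dBm
SNR = P_sig − N = −89.8 − (−103.71) = 13.91 dB → 13.9 dB

13.9 dB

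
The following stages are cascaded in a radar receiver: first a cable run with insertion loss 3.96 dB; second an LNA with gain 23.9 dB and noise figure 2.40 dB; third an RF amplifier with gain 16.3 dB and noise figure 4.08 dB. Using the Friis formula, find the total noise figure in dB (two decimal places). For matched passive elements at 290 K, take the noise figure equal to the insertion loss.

Convert to linear (a loss of L dB is a gain of −L dB): F_i = 10^(NF_i/10), G_i = 10^(G_i,dB/10)
  Stage 1: F_1 = 10^(3.96/10) = 2.489, G_1 = 10^(−3.96/10) = 0.4018
  Stage 2: F_2 = 10^(2.40/10) = 1.738, G_2 = 10^(23.9/10) = 245.5
  Stage 3: F_3 = 10^(4.08/10) = 2.559, G_3 = 10^(16.3/10) = 42.66
Friis cascade:
  F = 2.489 + (1.738 − 1)/0.4018 + (2.559 − 1)/98.63 = 4.341
NF = 10 log₁₀(4.341) = 6.38 dB

6.38 dB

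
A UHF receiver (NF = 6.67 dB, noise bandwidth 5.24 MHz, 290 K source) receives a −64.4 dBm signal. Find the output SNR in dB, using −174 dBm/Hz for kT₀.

Noise floor: N = −174 + 10 log₁₀(B) + NF
10 log₁₀(5.24×10⁶) = 67.19 dB
N = −174 + 67.19 + 6.67 = −100.14 dBm
SNR = P_sig − N = −64.4 − (−100.14) = 35.74 dB → 35.7 dB

35.7 dB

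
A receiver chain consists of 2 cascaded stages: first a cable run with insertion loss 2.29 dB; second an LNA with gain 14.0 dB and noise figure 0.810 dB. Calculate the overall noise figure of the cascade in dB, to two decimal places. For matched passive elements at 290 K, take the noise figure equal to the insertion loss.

Convert to linear (a loss of L dB is a gain of −L dB): F_i = 10^(NF_i/10), G_i = 10^(G_i,dB/10)
  Stage 1: F_1 = 10^(2.29/10) = 1.694, G_1 = 10^(−2.29/10) = 0.5902
  Stage 2: F_2 = 10^(0.810/10) = 1.205, G_2 = 10^(14.0/10) = 25.12
Friis cascade:
  F = 1.694 + (1.205 − 1)/0.5902 = 2.042
NF = 10 log₁₀(2.042) = 3.10 dB

3.10 dB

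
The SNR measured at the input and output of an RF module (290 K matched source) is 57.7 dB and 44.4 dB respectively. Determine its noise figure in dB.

NF (dB) = SNR_in(dB) − SNR_out(dB) when the source is at T₀
NF = 57.7 − 44.4 = 13.3 dB

13.3 dB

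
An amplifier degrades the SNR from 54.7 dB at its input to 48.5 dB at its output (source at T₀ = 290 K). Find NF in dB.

6.2 dB

NF (dB) = SNR_in(dB) − SNR_out(dB) when the source is at T₀
NF = 54.7 − 48.5 = 6.2 dB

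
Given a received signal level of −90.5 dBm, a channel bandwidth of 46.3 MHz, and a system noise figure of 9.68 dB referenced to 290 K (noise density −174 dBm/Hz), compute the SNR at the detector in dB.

Noise floor: N = −174 + 10 log₁₀(B) + NF
10 log₁₀(4.63×10⁷) = 76.66 dB
N = −174 + 76.66 + 9.68 = −87.66 dBm
SNR = P_sig − N = −90.5 − (−87.66) = −2.84 dB → −2.8 dB

−2.8 dB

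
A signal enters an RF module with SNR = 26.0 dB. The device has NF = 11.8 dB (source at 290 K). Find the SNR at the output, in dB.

14.2 dB

By definition F = SNR_in/SNR_out, so in dB: SNR_out = SNR_in − NF
SNR_out = 26.0 − 11.8 = 14.2 dB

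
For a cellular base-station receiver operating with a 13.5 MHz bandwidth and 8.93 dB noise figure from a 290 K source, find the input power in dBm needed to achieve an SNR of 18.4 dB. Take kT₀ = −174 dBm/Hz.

−75.4 dBm

Sensitivity = −174 + 10 log₁₀(B) + NF + SNR_min
= −174 + 71.3 + 8.93 + 18.4
= −75.37 dBm → −75.4 dBm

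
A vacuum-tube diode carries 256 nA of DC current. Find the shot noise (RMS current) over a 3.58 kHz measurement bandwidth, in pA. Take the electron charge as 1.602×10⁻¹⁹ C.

17.1 pA

I_n = √(2qI·B)
2qI·B = 2 × 1.602×10⁻¹⁹ × 2.56×10⁻⁷ × 3.58×10³ = 2.94×10⁻²² A²
I_n = √(2.94×10⁻²²) = 1.71×10⁻¹¹ A = 17.1 pA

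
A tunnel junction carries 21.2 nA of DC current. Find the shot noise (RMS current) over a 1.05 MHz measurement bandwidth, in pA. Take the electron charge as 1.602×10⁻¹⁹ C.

84.5 pA

I_n = √(2qI·B)
2qI·B = 2 × 1.602×10⁻¹⁹ × 2.12×10⁻⁸ × 1.05×10⁶ = 7.13×10⁻²¹ A²
I_n = √(7.13×10⁻²¹) = 8.45×10⁻¹¹ A = 84.5 pA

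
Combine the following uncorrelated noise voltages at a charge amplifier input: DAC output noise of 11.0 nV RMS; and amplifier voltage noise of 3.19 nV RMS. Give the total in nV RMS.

Uncorrelated sources add in power (mean-square): V_tot = √(ΣV_i²)
V_tot = √[(1.10×10⁻⁸)² + (3.19×10⁻⁹)²] = 1.15×10⁻⁸ V = 11.5 nV

11.5 nV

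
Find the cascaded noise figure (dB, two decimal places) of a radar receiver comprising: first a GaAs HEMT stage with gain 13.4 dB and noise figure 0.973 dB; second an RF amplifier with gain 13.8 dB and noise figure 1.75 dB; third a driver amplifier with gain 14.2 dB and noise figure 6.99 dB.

Convert to linear (a loss of L dB is a gain of −L dB): F_i = 10^(NF_i/10), G_i = 10^(G_i,dB/10)
  Stage 1: F_1 = 10^(0.973/10) = 1.251, G_1 = 10^(13.4/10) = 21.88
  Stage 2: F_2 = 10^(1.75/10) = 1.496, G_2 = 10^(13.8/10) = 23.99
  Stage 3: F_3 = 10^(6.99/10) = 5.000, G_3 = 10^(14.2/10) = 26.30
Friis cascade:
  F = 1.251 + (1.496 − 1)/21.88 + (5.000 − 1)/524.8 = 1.281
NF = 10 log₁₀(1.281) = 1.08 dB

1.08 dB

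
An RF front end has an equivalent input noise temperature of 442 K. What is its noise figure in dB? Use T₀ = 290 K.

F = 1 + T_e/T₀ = 1 + 442/290 = 2.52414
NF = 10 log₁₀(2.52414) = 4.02 dB

4.02 dB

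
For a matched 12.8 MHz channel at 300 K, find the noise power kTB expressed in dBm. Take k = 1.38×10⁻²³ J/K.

P_n = kTB = 1.38×10⁻²³ × 300 × 1.28×10⁷ = 5.30×10⁻¹⁴ W
In dBm: 10 log₁₀(5.30×10⁻¹⁴ / 10⁻³) = −102.8 dBm

−102.8 dBm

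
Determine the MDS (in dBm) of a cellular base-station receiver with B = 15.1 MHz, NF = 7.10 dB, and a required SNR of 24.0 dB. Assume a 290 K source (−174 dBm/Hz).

−71.1 dBm

Sensitivity = −174 + 10 log₁₀(B) + NF + SNR_min
= −174 + 71.79 + 7.10 + 24.0
= −71.11 dBm → −71.1 dBm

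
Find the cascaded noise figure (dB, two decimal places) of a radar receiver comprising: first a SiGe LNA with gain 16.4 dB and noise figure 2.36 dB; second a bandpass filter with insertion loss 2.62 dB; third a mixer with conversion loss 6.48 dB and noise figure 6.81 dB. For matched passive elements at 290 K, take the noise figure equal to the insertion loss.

2.79 dB

Convert to linear (a loss of L dB is a gain of −L dB): F_i = 10^(NF_i/10), G_i = 10^(G_i,dB/10)
  Stage 1: F_1 = 10^(2.36/10) = 1.722, G_1 = 10^(16.4/10) = 43.65
  Stage 2: F_2 = 10^(2.62/10) = 1.828, G_2 = 10^(−2.62/10) = 0.5470
  Stage 3: F_3 = 10^(6.81/10) = 4.797, G_3 = 10^(−6.48/10) = 0.2249
Friis cascade:
  F = 1.722 + (1.828 − 1)/43.65 + (4.797 − 1)/23.88 = 1.900
NF = 10 log₁₀(1.900) = 2.79 dB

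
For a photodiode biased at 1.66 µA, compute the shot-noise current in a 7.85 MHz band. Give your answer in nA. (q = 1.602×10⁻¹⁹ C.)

I_n = √(2qI·B)
2qI·B = 2 × 1.602×10⁻¹⁹ × 1.66×10⁻⁶ × 7.85×10⁶ = 4.18×10⁻¹⁸ A²
I_n = √(4.18×10⁻¹⁸) = 2.04×10⁻⁹ A = 2.04 nA

2.04 nA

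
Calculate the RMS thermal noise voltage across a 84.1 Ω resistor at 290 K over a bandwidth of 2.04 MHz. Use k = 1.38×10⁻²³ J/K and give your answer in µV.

V_n = √(4kTRB)
4kTRB = 4 × 1.38×10⁻²³ × 290 × 8.41×10¹ × 2.04×10⁶ = 2.75×10⁻¹² V²
V_n = √(2.75×10⁻¹²) = 1.66×10⁻⁶ V = 1.66 µV

1.66 µV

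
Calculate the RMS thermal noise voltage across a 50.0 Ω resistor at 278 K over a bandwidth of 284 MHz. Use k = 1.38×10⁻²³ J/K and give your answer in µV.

14.8 µV

V_n = √(4kTRB)
4kTRB = 4 × 1.38×10⁻²³ × 278 × 5.00×10¹ × 2.84×10⁸ = 2.18×10⁻¹⁰ V²
V_n = √(2.18×10⁻¹⁰) = 1.48×10⁻⁵ V = 14.8 µV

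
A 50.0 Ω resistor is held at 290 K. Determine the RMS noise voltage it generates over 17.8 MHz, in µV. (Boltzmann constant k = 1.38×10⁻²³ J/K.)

3.77 µV

V_n = √(4kTRB)
4kTRB = 4 × 1.38×10⁻²³ × 290 × 5.00×10¹ × 1.78×10⁷ = 1.42×10⁻¹¹ V²
V_n = √(1.42×10⁻¹¹) = 3.77×10⁻⁶ V = 3.77 µV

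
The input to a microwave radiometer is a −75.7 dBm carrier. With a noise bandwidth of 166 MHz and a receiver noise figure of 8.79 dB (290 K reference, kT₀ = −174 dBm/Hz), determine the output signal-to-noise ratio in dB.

Noise floor: N = −174 + 10 log₁₀(B) + NF
10 log₁₀(1.66×10⁸) = 82.2 dB
N = −174 + 82.2 + 8.79 = −83.01 dBm
SNR = P_sig − N = −75.7 − (−83.01) = 7.31 dB → 7.3 dB

7.3 dB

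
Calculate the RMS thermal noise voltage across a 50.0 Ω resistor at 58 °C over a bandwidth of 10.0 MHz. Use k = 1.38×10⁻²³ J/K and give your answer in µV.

3.02 µV

T = 58 °C + 273.15 = 331.15 K
V_n = √(4kTRB)
4kTRB = 4 × 1.38×10⁻²³ × 331.15 × 5.00×10¹ × 1.00×10⁷ = 9.14×10⁻¹² V²
V_n = √(9.14×10⁻¹²) = 3.02×10⁻⁶ V = 3.02 µV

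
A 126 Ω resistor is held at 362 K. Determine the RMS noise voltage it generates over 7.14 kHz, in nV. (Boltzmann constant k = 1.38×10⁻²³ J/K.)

134 nV

V_n = √(4kTRB)
4kTRB = 4 × 1.38×10⁻²³ × 362 × 1.26×10² × 7.14×10³ = 1.80×10⁻¹⁴ V²
V_n = √(1.80×10⁻¹⁴) = 1.34×10⁻⁷ V = 134 nV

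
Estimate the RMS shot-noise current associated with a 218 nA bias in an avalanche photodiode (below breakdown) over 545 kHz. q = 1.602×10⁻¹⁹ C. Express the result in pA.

195 pA

I_n = √(2qI·B)
2qI·B = 2 × 1.602×10⁻¹⁹ × 2.18×10⁻⁷ × 5.45×10⁵ = 3.81×10⁻²⁰ A²
I_n = √(3.81×10⁻²⁰) = 1.95×10⁻¹⁰ A = 195 pA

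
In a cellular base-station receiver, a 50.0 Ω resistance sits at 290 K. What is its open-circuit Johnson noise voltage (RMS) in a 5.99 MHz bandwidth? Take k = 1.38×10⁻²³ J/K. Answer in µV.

V_n = √(4kTRB)
4kTRB = 4 × 1.38×10⁻²³ × 290 × 5.00×10¹ × 5.99×10⁶ = 4.79×10⁻¹² V²
V_n = √(4.79×10⁻¹²) = 2.19×10⁻⁶ V = 2.19 µV

2.19 µV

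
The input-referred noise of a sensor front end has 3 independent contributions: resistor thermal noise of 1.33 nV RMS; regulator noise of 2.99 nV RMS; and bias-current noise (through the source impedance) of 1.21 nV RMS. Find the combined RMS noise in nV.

Uncorrelated sources add in power (mean-square): V_tot = √(ΣV_i²)
V_tot = √[(1.33×10⁻⁹)² + (2.99×10⁻⁹)² + (1.21×10⁻⁹)²] = 3.49×10⁻⁹ V = 3.49 nV

3.49 nV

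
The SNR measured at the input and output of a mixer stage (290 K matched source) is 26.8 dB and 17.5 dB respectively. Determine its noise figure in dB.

9.3 dB

NF (dB) = SNR_in(dB) − SNR_out(dB) when the source is at T₀
NF = 26.8 − 17.5 = 9.3 dB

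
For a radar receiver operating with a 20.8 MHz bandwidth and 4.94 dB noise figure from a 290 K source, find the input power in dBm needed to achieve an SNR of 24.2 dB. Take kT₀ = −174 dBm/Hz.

Sensitivity = −174 + 10 log₁₀(B) + NF + SNR_min
= −174 + 73.18 + 4.94 + 24.2
= −71.68 dBm → −71.7 dBm

−71.7 dBm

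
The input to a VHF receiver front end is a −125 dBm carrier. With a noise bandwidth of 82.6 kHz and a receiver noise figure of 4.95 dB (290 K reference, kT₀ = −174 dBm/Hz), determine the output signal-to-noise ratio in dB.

−5.1 dB

Noise floor: N = −174 + 10 log₁₀(B) + NF
10 log₁₀(8.26×10⁴) = 49.17 dB
N = −174 + 49.17 + 4.95 = −119.88 dBm
SNR = P_sig − N = −125 − (−119.88) = −5.12 dB → −5.1 dB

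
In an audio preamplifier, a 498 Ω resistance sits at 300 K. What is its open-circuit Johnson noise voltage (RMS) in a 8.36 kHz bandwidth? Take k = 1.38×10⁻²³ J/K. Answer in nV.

V_n = √(4kTRB)
4kTRB = 4 × 1.38×10⁻²³ × 300 × 4.98×10² × 8.36×10³ = 6.89×10⁻¹⁴ V²
V_n = √(6.89×10⁻¹⁴) = 2.63×10⁻⁷ V = 263 nV

263 nV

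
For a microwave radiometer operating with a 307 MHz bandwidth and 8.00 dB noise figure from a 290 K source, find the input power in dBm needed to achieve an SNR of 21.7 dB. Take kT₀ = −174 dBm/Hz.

−59.4 dBm

Sensitivity = −174 + 10 log₁₀(B) + NF + SNR_min
= −174 + 84.87 + 8.00 + 21.7
= −59.43 dBm → −59.4 dBm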